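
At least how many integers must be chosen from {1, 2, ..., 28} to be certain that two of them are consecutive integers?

15

Partition {1, …, 28} into 14 pairs: {1,2}, {3,4}, …, {27,28}.
Choosing 14 integers — say the 14 even numbers 2, 4, …, 28 — takes one from each pair and avoids the property.
Choosing 15 forces two into the same pair by pigeonhole, and those are consecutive. So 15.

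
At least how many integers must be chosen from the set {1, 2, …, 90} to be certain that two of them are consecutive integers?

Partition {1, …, 90} into 45 pairs: {1,2}, {3,4}, …, {89,90}.
Choosing 45 integers — say the 45 even numbers 2, 4, …, 90 — takes one from each pair and avoids the property.
Choosing 46 forces two into the same pair by pigeonhole, and those are consecutive. So 46.

46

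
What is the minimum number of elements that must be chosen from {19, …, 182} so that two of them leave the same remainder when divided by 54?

55

Group the integers by remainder mod 54; there are 54 residue classes, each nonempty in this range.
Choosing one from each class (54 integers) avoids any shared remainder.
One more choice must repeat a class, so two differ by a multiple of 54. Hence 54 + 1 = 55.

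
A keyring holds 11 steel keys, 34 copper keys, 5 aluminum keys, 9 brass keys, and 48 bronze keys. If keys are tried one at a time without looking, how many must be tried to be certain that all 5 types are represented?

The hardest type to obtain is aluminum: we could draw every other key first — 107 − 5 = 102 keys — without a single aluminum one.
The next draw must be aluminum, so 102 + 1 = 103.

103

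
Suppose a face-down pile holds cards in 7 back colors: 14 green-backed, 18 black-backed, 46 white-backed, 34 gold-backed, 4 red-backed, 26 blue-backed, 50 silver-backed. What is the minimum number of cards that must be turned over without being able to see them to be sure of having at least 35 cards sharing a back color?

165

In the worst case we take at most 34 of each back color, but all 14 green-backed, all 18 black-backed, all 4 red-backed, and all 26 blue-backed (fewer than 34), giving 14 + 18 + 34 + 34 + 4 + 26 + 34 = 164.
One more card then forces some back color to 35, so 164 + 1 = 165.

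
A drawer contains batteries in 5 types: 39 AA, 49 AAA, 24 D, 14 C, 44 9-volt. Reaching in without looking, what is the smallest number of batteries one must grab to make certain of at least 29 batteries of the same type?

123

Treat the 5 types as pigeonholes.
In the worst case we take at most 28 of each type, but all 24 D and all 14 C (fewer than 28), giving 28 + 28 + 24 + 14 + 28 = 122.
One more battery then forces some type to 29, so 122 + 1 = 123.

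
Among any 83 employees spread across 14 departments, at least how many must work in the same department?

6

The 83 employees fall into 14 departments.
If each of the 14 departments held at most 5, the total would be at most 14 × 5 = 70 < 83, a contradiction.
So at least one holds ⌈83/14⌉ = 6.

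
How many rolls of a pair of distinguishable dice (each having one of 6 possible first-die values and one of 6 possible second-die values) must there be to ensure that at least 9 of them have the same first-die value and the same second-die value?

There are 6 × 6 = 36 (first-die value, second-die value) combinations acting as pigeonholes.
With 36 × 8 = 288 rolls of a pair of distinguishable dice we could place exactly 8 in each, with no (first-die value, second-die value) pair reaching 9.
One more forces some (first-die value, second-die value) pair to hold 9, so 288 + 1 = 289.

289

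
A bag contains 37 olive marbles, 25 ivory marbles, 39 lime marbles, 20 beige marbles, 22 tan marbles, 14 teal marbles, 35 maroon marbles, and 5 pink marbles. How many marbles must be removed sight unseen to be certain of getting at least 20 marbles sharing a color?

Treat the 8 colors as pigeonholes.
In the worst case we take at most 19 of each color, but all 14 teal and all 5 pink (fewer than 19), giving 19 + 19 + 19 + 19 + 19 + 14 + 19 + 5 = 133.
One more marble then forces some color to 20, so 133 + 1 = 134.

134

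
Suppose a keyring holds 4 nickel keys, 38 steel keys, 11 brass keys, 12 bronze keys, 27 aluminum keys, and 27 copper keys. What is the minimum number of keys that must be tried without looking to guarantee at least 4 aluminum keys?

96

The worst case draws every non-aluminum key first: 4 + 38 + 11 + 12 + 27 = 92.
The next 4 draws are then forced to be aluminum, giving 92 + 4 = 96.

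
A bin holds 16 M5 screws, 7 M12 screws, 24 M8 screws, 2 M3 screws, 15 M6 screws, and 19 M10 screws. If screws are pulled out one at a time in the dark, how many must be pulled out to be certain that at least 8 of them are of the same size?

In the worst case we take at most 7 of each size, but all 2 M3 (fewer than 7), giving 7 + 7 + 7 + 2 + 7 + 7 = 37.
One more screw then forces some size to 8, so 37 + 1 = 38.

38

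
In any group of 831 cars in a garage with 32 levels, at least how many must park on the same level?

The 831 cars fall into 32 levels.
If each of the 32 levels held at most 25, the total would be at most 32 × 25 = 800 < 831, a contradiction.
So at least one holds ⌈831/32⌉ = 26.

26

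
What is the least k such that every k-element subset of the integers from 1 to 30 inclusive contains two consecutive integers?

16

Partition {1, …, 30} into 15 pairs: {1,2}, {3,4}, …, {29,30}.
Choosing 15 integers — say the 15 even numbers 2, 4, …, 30 — takes one from each pair and avoids the property.
Choosing 16 forces two into the same pair by pigeonhole, and those are consecutive. So 16.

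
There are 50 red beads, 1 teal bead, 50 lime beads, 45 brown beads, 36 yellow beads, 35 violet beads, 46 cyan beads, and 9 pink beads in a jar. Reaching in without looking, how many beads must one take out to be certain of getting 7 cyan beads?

233

To avoid cyan beads as long as possible, exhaust the other 7 colors first.
The worst case draws every non-cyan bead first: 50 + 1 + 50 + 45 + 36 + 35 + 9 = 226.
The next 7 draws are then forced to be cyan, giving 226 + 7 = 233.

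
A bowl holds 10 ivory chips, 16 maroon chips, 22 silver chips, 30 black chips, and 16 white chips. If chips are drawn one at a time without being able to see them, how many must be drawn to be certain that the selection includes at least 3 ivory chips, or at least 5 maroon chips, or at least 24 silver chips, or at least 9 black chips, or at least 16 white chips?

52

The worst case stops just short of every target: 2 ivory, 4 maroon, all 22 silver, 8 black, 15 white — 2 + 4 + 22 + 8 + 15 = 51 chips.
One more chip must push some color to its target, so 51 + 1 = 52.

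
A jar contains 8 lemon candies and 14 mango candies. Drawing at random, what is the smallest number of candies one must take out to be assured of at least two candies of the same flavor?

Treat the 2 flavors as pigeonholes.
The worst case takes 1 candy of each flavor without reaching 2 of any: 2 × 1 = 2.
The next candy must bring some flavor to 2, so 2 + 1 = 3.

3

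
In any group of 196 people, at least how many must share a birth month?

17

There are 12 months of the year, which serve as the pigeonholes.
If each of the 12 months of the year held at most 16, the total would be at most 12 × 16 = 192 < 196, a contradiction.
So at least one holds ⌈196/12⌉ = 17.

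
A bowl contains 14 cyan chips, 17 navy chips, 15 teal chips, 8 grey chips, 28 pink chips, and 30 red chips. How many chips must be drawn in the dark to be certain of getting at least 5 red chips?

87

To avoid red chips as long as possible, exhaust the other 5 colors first.
The worst case draws every non-red chip first: 14 + 17 + 15 + 8 + 28 = 82.
The next 5 draws are then forced to be red, giving 82 + 5 = 87.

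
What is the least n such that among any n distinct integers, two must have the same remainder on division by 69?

Use the pigeonhole principle on residue classes: two integers differ by a multiple of 69 exactly when they share a remainder mod 69.
There are 69 residue classes mod 69, so 69 integers can all lie in distinct classes.
One more integer must repeat a residue, giving a difference divisible by 69. So n = 69 + 1 = 70.

70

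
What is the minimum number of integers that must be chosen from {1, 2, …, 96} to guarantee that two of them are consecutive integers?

49

Partition {1, …, 96} into 48 pairs: {1,2}, {3,4}, …, {95,96}.
Choosing 48 integers — say the 48 even numbers 2, 4, …, 96 — takes one from each pair and avoids the property.
Choosing 49 forces two into the same pair by pigeonhole, and those are consecutive. So 49.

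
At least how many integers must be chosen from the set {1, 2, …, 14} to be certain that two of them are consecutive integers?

8

Partition {1, …, 14} into 7 pairs: {1,2}, {3,4}, …, {13,14}.
Choosing 7 integers — say the 7 even numbers 2, 4, …, 14 — takes one from each pair and avoids the property.
Choosing 8 forces two into the same pair by pigeonhole, and those are consecutive. So 8.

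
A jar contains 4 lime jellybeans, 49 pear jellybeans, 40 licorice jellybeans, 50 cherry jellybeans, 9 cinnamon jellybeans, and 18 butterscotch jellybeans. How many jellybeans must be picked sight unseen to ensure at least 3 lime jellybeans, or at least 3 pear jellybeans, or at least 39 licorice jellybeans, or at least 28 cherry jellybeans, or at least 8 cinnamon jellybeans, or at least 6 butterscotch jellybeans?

The worst case stops just short of every target: 2 lime, 2 pear, 38 licorice, 27 cherry, 7 cinnamon, 5 butterscotch — 2 + 2 + 38 + 27 + 7 + 5 = 81 jellybeans.
One more jellybean must push some flavor to its target, so 81 + 1 = 82.

82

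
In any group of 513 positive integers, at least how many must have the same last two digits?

The 513 positive integers fall into 100 possible two-digit endings.
If each of the 100 possible two-digit endings held at most 5, the total would be at most 100 × 5 = 500 < 513, a contradiction.
So at least one holds ⌈513/100⌉ = 6.

6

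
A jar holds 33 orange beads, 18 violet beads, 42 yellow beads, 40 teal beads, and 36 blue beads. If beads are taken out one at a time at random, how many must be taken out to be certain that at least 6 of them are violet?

The worst case draws every non-violet bead first: 33 + 42 + 40 + 36 = 151.
The next 6 draws are then forced to be violet, giving 151 + 6 = 157.

157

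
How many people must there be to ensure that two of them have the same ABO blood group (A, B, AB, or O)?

There are 4 ABO blood groups acting as pigeonholes.
With 4 people we could place one in each, avoiding any repeat.
One more forces some class to hold 2, so 4 + 1 = 5.

5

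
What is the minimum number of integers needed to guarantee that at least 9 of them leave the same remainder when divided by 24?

There are 24 residue classes modulo 24 acting as pigeonholes.
With 24 × 8 = 192 integers we could place exactly 8 in each, with no class reaching 9.
One more forces some class to hold 9, so 192 + 1 = 193.

193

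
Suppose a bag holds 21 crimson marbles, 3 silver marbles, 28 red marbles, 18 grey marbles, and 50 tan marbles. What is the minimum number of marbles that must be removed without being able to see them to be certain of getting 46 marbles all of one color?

In the worst case we take at most 45 of each color, but all 21 crimson, all 3 silver, all 28 red, and all 18 grey (fewer than 45), giving 21 + 3 + 28 + 18 + 45 = 115.
One more marble then forces some color to 46, so 115 + 1 = 116.

116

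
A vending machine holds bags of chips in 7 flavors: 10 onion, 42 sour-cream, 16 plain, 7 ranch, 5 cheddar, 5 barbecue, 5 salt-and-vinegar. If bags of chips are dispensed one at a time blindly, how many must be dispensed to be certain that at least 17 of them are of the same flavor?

65

In the worst case we take at most 16 of each flavor, but all 10 onion, all 7 ranch, all 5 cheddar, all 5 barbecue, and all 5 salt-and-vinegar (fewer than 16), giving 10 + 16 + 16 + 7 + 5 + 5 + 5 = 64.
One more bag of chips then forces some flavor to 17, so 64 + 1 = 65.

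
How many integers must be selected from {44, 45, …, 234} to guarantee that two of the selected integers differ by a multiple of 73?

74

Group the integers by remainder mod 73; there are 73 residue classes, each nonempty in this range.
Choosing one from each class (73 integers) avoids any shared remainder.
One more choice must repeat a class, so two differ by a multiple of 73. Hence 73 + 1 = 74.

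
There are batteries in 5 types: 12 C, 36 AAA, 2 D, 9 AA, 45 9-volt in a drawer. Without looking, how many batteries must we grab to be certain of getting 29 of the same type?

80

In the worst case we take at most 28 of each type, but all 12 C, all 2 D, and all 9 AA (fewer than 28), giving 12 + 28 + 2 + 9 + 28 = 79.
One more battery then forces some type to 29, so 79 + 1 = 80.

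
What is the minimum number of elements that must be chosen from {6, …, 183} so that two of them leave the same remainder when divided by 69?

70

Group the integers by remainder mod 69; there are 69 residue classes, each nonempty in this range.
Choosing one from each class (69 integers) avoids any shared remainder.
One more choice must repeat a class, so two differ by a multiple of 69. Hence 69 + 1 = 70.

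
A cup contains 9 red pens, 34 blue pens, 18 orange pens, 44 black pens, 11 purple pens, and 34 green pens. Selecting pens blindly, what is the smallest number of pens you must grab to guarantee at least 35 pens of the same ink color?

In the worst case we take at most 34 of each ink color, but all 9 red, all 18 orange, and all 11 purple (fewer than 34), giving 9 + 34 + 18 + 34 + 11 + 34 = 140.
One more pen then forces some ink color to 35, so 140 + 1 = 141.

141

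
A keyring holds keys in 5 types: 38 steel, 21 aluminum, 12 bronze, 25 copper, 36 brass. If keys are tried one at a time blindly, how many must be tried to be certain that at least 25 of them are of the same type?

In the worst case we take at most 24 of each type, but all 21 aluminum and all 12 bronze (fewer than 24), giving 24 + 21 + 12 + 24 + 24 = 105.
One more key then forces some type to 25, so 105 + 1 = 106.

106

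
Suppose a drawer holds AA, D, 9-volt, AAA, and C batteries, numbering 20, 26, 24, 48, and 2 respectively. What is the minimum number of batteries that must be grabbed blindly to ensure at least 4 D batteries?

The worst case draws every non-D battery first: 20 + 24 + 48 + 2 = 94.
The next 4 draws are then forced to be D, giving 94 + 4 = 98.

98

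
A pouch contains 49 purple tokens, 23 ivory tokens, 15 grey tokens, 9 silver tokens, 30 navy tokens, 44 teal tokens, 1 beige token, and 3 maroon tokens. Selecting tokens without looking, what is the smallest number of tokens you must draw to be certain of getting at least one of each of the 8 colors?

174

The hardest color to obtain is beige: we could draw every other token first — 174 − 1 = 173 tokens — without a single beige one.
The next draw must be beige, so 173 + 1 = 174.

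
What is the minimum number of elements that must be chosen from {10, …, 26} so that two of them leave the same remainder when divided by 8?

Use the pigeonhole principle on residue classes: group the integers by remainder mod 8; there are 8 residue classes, each nonempty in this range.
Choosing one from each class (8 integers) avoids any shared remainder.
One more choice must repeat a class, so two differ by a multiple of 8. Hence 8 + 1 = 9.

9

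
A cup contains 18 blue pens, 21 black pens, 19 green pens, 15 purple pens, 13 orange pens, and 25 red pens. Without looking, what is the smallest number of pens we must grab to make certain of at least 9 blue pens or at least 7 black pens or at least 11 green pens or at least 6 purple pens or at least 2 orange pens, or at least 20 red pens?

The worst case stops just short of every target: 8 blue, 6 black, 10 green, 5 purple, 1 orange, 19 red — 8 + 6 + 10 + 5 + 1 + 19 = 49 pens.
One more pen must push some ink color to its target, so 49 + 1 = 50.

50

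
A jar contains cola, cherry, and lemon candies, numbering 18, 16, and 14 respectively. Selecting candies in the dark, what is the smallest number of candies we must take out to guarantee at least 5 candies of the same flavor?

The worst case takes 4 candies of each flavor without reaching 5 of any: 3 × 4 = 12.
The next candy must bring some flavor to 5, so 12 + 1 = 13.

13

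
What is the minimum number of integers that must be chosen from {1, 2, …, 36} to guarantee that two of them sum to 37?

Partition {1, …, 36} into 18 pairs: {1,36}, {2,35}, …, {18,19}.
Choosing 18 integers — say the integers 1 through 18 — takes one from each pair and avoids the property.
Choosing 19 forces two into the same pair by pigeonhole, and those sum to 37. So 19.

19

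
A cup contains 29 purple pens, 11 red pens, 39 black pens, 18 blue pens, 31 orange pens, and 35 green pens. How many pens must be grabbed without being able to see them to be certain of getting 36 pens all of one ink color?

Treat the 6 ink colors as pigeonholes.
In the worst case we take at most 35 of each ink color, but all 29 purple, all 11 red, all 18 blue, and all 31 orange (fewer than 35), giving 29 + 11 + 35 + 18 + 31 + 35 = 159.
One more pen then forces some ink color to 36, so 159 + 1 = 160.

160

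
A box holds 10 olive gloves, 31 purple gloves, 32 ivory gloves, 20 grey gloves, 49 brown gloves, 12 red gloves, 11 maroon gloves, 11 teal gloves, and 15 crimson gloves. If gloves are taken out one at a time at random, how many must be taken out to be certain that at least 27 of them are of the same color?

158

In the worst case we take at most 26 of each color, but all 10 olive, all 20 grey, all 12 red, all 11 maroon, all 11 teal, and all 15 crimson (fewer than 26), giving 10 + 26 + 26 + 20 + 26 + 12 + 11 + 11 + 15 = 157.
One more glove then forces some color to 27, so 157 + 1 = 158.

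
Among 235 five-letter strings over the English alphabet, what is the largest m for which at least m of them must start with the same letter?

There are 26 possible first letters, which serve as the pigeonholes.
If each of the 26 possible first letters held at most 9, the total would be at most 26 × 9 = 234 < 235, a contradiction.
So at least one holds ⌈235/26⌉ = 10.

10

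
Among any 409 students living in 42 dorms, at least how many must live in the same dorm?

If each of the 42 dorms held at most 9, the total would be at most 42 × 9 = 378 < 409, a contradiction.
So at least one holds ⌈409/42⌉ = 10.

10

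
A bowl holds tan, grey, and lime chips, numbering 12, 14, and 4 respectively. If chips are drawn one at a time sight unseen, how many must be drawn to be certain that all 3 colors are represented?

The hardest color to obtain is lime: we could draw every other chip first — 30 − 4 = 26 chips — without a single lime one.
The next draw must be lime, so 26 + 1 = 27.

27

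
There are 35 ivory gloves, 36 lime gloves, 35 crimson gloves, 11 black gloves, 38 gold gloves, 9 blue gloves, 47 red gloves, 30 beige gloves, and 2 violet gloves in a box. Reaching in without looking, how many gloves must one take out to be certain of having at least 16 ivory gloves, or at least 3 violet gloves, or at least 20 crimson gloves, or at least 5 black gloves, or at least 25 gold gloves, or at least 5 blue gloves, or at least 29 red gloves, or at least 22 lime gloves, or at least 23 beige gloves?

Each of the 9 colors has its own threshold; avoid all of them simultaneously.
The worst case stops just short of every target: 15 ivory, 21 lime, 19 crimson, 4 black, 24 gold, 4 blue, 28 red, 22 beige, 2 violet — 15 + 21 + 19 + 4 + 24 + 4 + 28 + 22 + 2 = 139 gloves.
One more glove must push some color to its target, so 139 + 1 = 140.

140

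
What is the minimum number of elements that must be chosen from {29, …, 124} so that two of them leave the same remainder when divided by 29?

30

Group the integers by remainder mod 29; there are 29 residue classes, each nonempty in this range.
Choosing one from each class (29 integers) avoids any shared remainder.
One more choice must repeat a class, so two differ by a multiple of 29. Hence 29 + 1 = 30.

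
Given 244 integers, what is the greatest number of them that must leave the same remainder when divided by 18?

14

The 244 integers fall into 18 residue classes modulo 18.
If each of the 18 residue classes modulo 18 held at most 13, the total would be at most 18 × 13 = 234 < 244, a contradiction.
So at least one holds ⌈244/18⌉ = 14.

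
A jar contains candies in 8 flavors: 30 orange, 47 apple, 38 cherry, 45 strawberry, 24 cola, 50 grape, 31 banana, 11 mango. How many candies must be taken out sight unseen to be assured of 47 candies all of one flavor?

272

In the worst case we take at most 46 of each flavor, but all 30 orange, all 38 cherry, all 45 strawberry, all 24 cola, all 31 banana, and all 11 mango (fewer than 46), giving 30 + 46 + 38 + 45 + 24 + 46 + 31 + 11 = 271.
One more candy then forces some flavor to 47, so 271 + 1 = 272.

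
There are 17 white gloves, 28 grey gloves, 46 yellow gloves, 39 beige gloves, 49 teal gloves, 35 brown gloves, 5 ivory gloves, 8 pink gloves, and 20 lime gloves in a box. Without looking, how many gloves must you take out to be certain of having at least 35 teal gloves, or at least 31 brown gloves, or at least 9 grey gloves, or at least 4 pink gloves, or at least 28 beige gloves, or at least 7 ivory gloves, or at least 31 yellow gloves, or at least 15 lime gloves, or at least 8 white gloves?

Each of the 9 colors has its own threshold; avoid all of them simultaneously.
The worst case stops just short of every target: 7 white, 8 grey, 30 yellow, 27 beige, 34 teal, 30 brown, all 5 ivory, 3 pink, 14 lime — 7 + 8 + 30 + 27 + 34 + 30 + 5 + 3 + 14 = 158 gloves.
One more glove must push some color to its target, so 158 + 1 = 159.

159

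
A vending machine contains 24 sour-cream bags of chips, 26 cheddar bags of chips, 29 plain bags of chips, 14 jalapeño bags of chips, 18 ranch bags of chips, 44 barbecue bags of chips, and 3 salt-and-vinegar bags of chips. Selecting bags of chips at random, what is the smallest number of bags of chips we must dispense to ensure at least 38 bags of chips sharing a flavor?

152

In the worst case we take at most 37 of each flavor, but all 24 sour-cream, all 26 cheddar, all 29 plain, all 14 jalapeño, all 18 ranch, and all 3 salt-and-vinegar (fewer than 37), giving 24 + 26 + 29 + 14 + 18 + 37 + 3 = 151.
One more bag of chips then forces some flavor to 38, so 151 + 1 = 152.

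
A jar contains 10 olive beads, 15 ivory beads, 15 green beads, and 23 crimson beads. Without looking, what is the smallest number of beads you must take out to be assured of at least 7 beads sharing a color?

Treat the 4 colors as pigeonholes.
The worst case takes 6 beads of each color without reaching 7 of any: 4 × 6 = 24.
The next bead must bring some color to 7, so 24 + 1 = 25.

25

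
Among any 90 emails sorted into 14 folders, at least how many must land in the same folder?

7

The 90 emails fall into 14 folders.
If each of the 14 folders held at most 6, the total would be at most 14 × 6 = 84 < 90, a contradiction.
So at least one holds ⌈90/14⌉ = 7.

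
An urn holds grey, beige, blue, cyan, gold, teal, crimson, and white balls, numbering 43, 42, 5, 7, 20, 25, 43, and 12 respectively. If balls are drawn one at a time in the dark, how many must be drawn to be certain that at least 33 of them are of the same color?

166

Treat the 8 colors as pigeonholes.
In the worst case we take at most 32 of each color, but all 5 blue, all 7 cyan, all 20 gold, all 25 teal, and all 12 white (fewer than 32), giving 32 + 32 + 5 + 7 + 20 + 25 + 32 + 12 = 165.
One more ball then forces some color to 33, so 165 + 1 = 166.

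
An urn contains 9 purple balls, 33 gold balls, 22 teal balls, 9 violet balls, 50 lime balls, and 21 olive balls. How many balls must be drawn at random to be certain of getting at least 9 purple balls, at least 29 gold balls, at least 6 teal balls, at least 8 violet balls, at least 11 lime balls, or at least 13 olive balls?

The worst case stops just short of every target: 8 purple, 28 gold, 5 teal, 7 violet, 10 lime, 12 olive — 8 + 28 + 5 + 7 + 10 + 12 = 70 balls.
One more ball must push some color to its target, so 70 + 1 = 71.

71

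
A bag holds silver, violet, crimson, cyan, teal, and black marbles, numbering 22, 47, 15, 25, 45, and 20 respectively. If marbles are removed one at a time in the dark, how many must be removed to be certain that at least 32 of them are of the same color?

Treat the 6 colors as pigeonholes.
In the worst case we take at most 31 of each color, but all 22 silver, all 15 crimson, all 25 cyan, and all 20 black (fewer than 31), giving 22 + 31 + 15 + 25 + 31 + 20 = 144.
One more marble then forces some color to 32, so 144 + 1 = 145.

145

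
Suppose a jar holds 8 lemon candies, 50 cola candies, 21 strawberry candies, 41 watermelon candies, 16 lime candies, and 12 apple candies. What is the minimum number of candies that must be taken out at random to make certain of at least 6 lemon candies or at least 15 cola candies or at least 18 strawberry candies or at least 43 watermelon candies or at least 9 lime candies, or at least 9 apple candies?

94

Each of the 6 flavors has its own threshold; avoid all of them simultaneously.
The worst case stops just short of every target: 5 lemon, 14 cola, 17 strawberry, all 41 watermelon, 8 lime, 8 apple — 5 + 14 + 17 + 41 + 8 + 8 = 93 candies.
One more candy must push some flavor to its target, so 93 + 1 = 94.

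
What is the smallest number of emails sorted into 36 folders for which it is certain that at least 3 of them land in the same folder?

73

There are 36 folders acting as pigeonholes.
With 36 × 2 = 72 emails we could place exactly 2 in each, with no class reaching 3.
One more forces some class to hold 3, so 72 + 1 = 73.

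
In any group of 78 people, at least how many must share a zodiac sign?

7

The 78 people fall into 12 zodiac signs.
If each of the 12 zodiac signs held at most 6, the total would be at most 12 × 6 = 72 < 78, a contradiction.
So at least one holds ⌈78/12⌉ = 7.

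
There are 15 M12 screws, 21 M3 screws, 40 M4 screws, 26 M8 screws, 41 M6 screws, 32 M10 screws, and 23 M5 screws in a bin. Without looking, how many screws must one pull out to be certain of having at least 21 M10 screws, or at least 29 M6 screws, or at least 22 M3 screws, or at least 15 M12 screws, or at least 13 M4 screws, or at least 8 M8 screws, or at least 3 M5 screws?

Each of the 7 sizes has its own threshold; avoid all of them simultaneously.
The worst case stops just short of every target: 14 M12, 21 M3, 12 M4, 7 M8, 28 M6, 20 M10, 2 M5 — 14 + 21 + 12 + 7 + 28 + 20 + 2 = 104 screws.
One more screw must push some size to its target, so 104 + 1 = 105.

105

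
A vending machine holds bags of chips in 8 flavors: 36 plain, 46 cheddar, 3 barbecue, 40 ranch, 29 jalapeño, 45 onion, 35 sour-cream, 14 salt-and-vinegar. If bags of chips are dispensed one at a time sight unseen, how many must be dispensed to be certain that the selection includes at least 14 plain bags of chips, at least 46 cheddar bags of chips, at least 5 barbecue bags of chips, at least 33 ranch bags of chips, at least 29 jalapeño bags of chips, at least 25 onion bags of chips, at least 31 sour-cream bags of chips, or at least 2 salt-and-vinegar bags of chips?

The worst case stops just short of every target: 13 plain, 45 cheddar, all 3 barbecue, 32 ranch, 28 jalapeño, 24 onion, 30 sour-cream, 1 salt-and-vinegar — 13 + 45 + 3 + 32 + 28 + 24 + 30 + 1 = 176 bags of chips.
One more bag of chips must push some flavor to its target, so 176 + 1 = 177.

177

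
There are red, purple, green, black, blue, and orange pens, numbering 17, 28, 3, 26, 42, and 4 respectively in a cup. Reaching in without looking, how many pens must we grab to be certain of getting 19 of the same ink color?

79

In the worst case we take at most 18 of each ink color, but all 17 red, all 3 green, and all 4 orange (fewer than 18), giving 17 + 18 + 3 + 18 + 18 + 4 = 78.
One more pen then forces some ink color to 19, so 78 + 1 = 79.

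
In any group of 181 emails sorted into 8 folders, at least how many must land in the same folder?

23

The 181 emails fall into 8 folders.
If each of the 8 folders held at most 22, the total would be at most 8 × 22 = 176 < 181, a contradiction.
So at least one holds ⌈181/8⌉ = 23.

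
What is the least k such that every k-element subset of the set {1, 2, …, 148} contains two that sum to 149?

75

Partition {1, …, 148} into 74 pairs: {1,148}, {2,147}, …, {74,75}.
Choosing 74 integers — say the integers 1 through 74 — takes one from each pair and avoids the property.
Choosing 75 forces two into the same pair by pigeonhole, and those sum to 149. So 75.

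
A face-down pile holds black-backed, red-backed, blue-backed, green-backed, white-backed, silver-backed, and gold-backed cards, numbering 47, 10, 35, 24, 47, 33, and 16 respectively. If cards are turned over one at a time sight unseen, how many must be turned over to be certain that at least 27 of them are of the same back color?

155

In the worst case we take at most 26 of each back color, but all 10 red-backed, all 24 green-backed, and all 16 gold-backed (fewer than 26), giving 26 + 10 + 26 + 24 + 26 + 26 + 16 = 154.
One more card then forces some back color to 27, so 154 + 1 = 155.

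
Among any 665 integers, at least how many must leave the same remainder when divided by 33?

The 665 integers fall into 33 residue classes modulo 33.
If each of the 33 residue classes modulo 33 held at most 20, the total would be at most 33 × 20 = 660 < 665, a contradiction.
So at least one holds ⌈665/33⌉ = 21.

21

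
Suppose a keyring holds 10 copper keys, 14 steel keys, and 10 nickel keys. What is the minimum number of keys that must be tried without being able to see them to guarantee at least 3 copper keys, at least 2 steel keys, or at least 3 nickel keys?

The worst case stops just short of every target: 2 copper, 1 steel, 2 nickel — 2 + 1 + 2 = 5 keys.
One more key must push some type to its target, so 5 + 1 = 6.

6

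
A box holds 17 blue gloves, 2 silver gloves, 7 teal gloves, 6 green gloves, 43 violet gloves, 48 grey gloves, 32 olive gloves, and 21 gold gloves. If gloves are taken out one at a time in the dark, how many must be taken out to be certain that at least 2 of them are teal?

The worst case draws every non-teal glove first: 17 + 2 + 6 + 43 + 48 + 32 + 21 = 169.
The next 2 draws are then forced to be teal, giving 169 + 2 = 171.

171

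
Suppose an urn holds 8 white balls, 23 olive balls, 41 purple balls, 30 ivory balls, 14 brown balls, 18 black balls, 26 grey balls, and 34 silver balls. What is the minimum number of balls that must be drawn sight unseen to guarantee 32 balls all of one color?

Treat the 8 colors as pigeonholes.
In the worst case we take at most 31 of each color, but all 8 white, all 23 olive, all 30 ivory, all 14 brown, all 18 black, and all 26 grey (fewer than 31), giving 8 + 23 + 31 + 30 + 14 + 18 + 26 + 31 = 181.
One more ball then forces some color to 32, so 181 + 1 = 182.

182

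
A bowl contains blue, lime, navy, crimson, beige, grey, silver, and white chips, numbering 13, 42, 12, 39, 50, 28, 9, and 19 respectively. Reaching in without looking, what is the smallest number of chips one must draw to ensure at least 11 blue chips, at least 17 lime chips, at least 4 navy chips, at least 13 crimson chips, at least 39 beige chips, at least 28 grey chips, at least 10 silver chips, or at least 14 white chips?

129

The worst case stops just short of every target: 10 blue, 16 lime, 3 navy, 12 crimson, 38 beige, 27 grey, 9 silver, 13 white — 10 + 16 + 3 + 12 + 38 + 27 + 9 + 13 = 128 chips.
One more chip must push some color to its target, so 128 + 1 = 129.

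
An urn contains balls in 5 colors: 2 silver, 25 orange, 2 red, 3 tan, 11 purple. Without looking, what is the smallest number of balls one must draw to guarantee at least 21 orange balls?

39

The worst case draws every non-orange ball first: 2 + 2 + 3 + 11 = 18.
The next 21 draws are then forced to be orange, giving 18 + 21 = 39.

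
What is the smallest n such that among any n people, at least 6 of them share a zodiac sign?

There are 12 zodiac signs acting as pigeonholes.
With 12 × 5 = 60 people we could place exactly 5 in each, with no class reaching 6.
One more forces some class to hold 6, so 60 + 1 = 61.

61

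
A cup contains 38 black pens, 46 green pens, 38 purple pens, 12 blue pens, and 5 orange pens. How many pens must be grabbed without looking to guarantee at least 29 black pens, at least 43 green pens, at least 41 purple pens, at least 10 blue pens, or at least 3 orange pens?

120

Each of the 5 ink colors has its own threshold; avoid all of them simultaneously.
The worst case stops just short of every target: 28 black, 42 green, all 38 purple, 9 blue, 2 orange — 28 + 42 + 38 + 9 + 2 = 119 pens.
One more pen must push some ink color to its target, so 119 + 1 = 120.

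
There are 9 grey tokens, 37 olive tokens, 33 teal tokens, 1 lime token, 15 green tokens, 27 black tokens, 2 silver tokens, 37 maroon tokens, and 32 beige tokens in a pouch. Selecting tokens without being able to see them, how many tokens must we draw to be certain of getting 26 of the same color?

153

In the worst case we take at most 25 of each color, but all 9 grey, all 1 lime, all 15 green, and all 2 silver (fewer than 25), giving 9 + 25 + 25 + 1 + 15 + 25 + 2 + 25 + 25 = 152.
One more token then forces some color to 26, so 152 + 1 = 153.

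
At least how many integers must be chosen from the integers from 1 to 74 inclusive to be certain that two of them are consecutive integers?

Partition {1, …, 74} into 37 pairs: {1,2}, {3,4}, …, {73,74}.
Choosing 37 integers — say the 37 even numbers 2, 4, …, 74 — takes one from each pair and avoids the property.
Choosing 38 forces two into the same pair by pigeonhole, and those are consecutive. So 38.

38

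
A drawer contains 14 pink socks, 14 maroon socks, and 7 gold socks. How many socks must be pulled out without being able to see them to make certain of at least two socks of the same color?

4

The worst case takes 1 sock of each color without reaching 2 of any: 3 × 1 = 3.
The next sock must bring some color to 2, so 3 + 1 = 4.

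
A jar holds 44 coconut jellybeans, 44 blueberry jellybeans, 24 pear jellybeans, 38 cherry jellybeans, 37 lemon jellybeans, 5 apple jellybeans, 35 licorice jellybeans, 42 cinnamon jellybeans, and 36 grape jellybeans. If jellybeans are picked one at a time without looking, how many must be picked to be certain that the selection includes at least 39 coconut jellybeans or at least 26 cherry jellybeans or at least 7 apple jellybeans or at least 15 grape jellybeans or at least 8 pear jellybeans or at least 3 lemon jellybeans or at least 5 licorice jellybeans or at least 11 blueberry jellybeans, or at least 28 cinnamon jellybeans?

133

The worst case stops just short of every target: 38 coconut, 10 blueberry, 7 pear, 25 cherry, 2 lemon, all 5 apple, 4 licorice, 27 cinnamon, 14 grape — 38 + 10 + 7 + 25 + 2 + 5 + 4 + 27 + 14 = 132 jellybeans.
One more jellybean must push some flavor to its target, so 132 + 1 = 133.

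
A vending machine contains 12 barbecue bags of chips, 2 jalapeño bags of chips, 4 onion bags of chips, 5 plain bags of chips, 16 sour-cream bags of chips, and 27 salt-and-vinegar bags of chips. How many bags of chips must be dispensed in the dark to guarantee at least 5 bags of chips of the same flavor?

Treat the 6 flavors as pigeonholes.
In the worst case we take at most 4 of each flavor, but all 2 jalapeño (fewer than 4), giving 4 + 2 + 4 + 4 + 4 + 4 = 22.
One more bag of chips then forces some flavor to 5, so 22 + 1 = 23.

23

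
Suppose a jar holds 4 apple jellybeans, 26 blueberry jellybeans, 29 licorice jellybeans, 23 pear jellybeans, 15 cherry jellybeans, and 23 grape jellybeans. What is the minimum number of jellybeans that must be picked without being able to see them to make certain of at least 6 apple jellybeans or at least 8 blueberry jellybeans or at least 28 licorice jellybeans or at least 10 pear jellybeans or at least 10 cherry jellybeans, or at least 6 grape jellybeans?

62

The worst case stops just short of every target: all 4 apple, 7 blueberry, 27 licorice, 9 pear, 9 cherry, 5 grape — 4 + 7 + 27 + 9 + 9 + 5 = 61 jellybeans.
One more jellybean must push some flavor to its target, so 61 + 1 = 62.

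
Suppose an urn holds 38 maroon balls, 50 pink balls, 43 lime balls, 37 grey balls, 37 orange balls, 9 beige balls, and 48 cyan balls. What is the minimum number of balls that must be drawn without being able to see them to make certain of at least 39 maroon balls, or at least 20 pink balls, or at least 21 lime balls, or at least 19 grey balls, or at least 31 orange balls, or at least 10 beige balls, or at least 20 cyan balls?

154

The worst case stops just short of every target: 38 maroon, 19 pink, 20 lime, 18 grey, 30 orange, 9 beige, 19 cyan — 38 + 19 + 20 + 18 + 30 + 9 + 19 = 153 balls.
One more ball must push some color to its target, so 153 + 1 = 154.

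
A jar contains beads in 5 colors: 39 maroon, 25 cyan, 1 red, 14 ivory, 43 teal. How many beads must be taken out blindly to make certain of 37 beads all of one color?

113

In the worst case we take at most 36 of each color, but all 25 cyan, all 1 red, and all 14 ivory (fewer than 36), giving 36 + 25 + 1 + 14 + 36 = 112.
One more bead then forces some color to 37, so 112 + 1 = 113.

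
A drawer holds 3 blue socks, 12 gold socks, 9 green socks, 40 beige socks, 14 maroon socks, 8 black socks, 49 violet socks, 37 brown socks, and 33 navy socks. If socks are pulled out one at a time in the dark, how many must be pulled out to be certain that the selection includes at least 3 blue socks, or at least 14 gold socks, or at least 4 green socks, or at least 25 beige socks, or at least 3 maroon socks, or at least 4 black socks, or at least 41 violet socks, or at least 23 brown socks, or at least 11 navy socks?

The worst case stops just short of every target: 2 blue, all 12 gold, 3 green, 24 beige, 2 maroon, 3 black, 40 violet, 22 brown, 10 navy — 2 + 12 + 3 + 24 + 2 + 3 + 40 + 22 + 10 = 118 socks.
One more sock must push some color to its target, so 118 + 1 = 119.

119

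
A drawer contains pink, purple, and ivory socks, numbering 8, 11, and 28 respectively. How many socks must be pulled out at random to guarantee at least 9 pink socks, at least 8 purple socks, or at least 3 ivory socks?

Each of the 3 colors has its own threshold; avoid all of them simultaneously.
The worst case stops just short of every target: 8 pink, 7 purple, 2 ivory — 8 + 7 + 2 = 17 socks.
One more sock must push some color to its target, so 17 + 1 = 18.

18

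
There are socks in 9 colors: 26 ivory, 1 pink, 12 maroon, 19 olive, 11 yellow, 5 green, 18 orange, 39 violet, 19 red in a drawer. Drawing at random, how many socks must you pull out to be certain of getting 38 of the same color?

In the worst case we take at most 37 of each color, but all 26 ivory, all 1 pink, all 12 maroon, all 19 olive, all 11 yellow, all 5 green, all 18 orange, and all 19 red (fewer than 37), giving 26 + 1 + 12 + 19 + 11 + 5 + 18 + 37 + 19 = 148.
One more sock then forces some color to 38, so 148 + 1 = 149.

149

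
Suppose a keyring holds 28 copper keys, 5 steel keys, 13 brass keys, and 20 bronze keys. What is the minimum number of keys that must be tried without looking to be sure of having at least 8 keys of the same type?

27

In the worst case we take at most 7 of each type, but all 5 steel (fewer than 7), giving 7 + 5 + 7 + 7 = 26.
One more key then forces some type to 8, so 26 + 1 = 27.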